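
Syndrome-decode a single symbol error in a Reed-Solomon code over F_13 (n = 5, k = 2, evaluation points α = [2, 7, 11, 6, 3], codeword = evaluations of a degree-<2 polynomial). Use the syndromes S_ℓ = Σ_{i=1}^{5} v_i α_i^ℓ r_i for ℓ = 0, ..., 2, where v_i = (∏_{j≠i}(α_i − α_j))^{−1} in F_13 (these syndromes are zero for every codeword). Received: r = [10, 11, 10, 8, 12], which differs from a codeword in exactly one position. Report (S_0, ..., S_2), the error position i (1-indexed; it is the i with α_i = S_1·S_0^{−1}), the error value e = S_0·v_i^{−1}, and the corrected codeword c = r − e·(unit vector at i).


S = (6, 12, 11), error at position 1, error magnitude e = 1, c = [9, 11, 10, 8, 12].

Step 1: column multipliers v_i = (∏_{j≠i}(α_i − α_j))^{−1} mod 13.
  i = 1 (α = 2): (2−7)(2−11)(2−6)(2−3) = (−5)·(−9)·(−4)·(−1) = 180 ≡ 11, so v_1 = 11^{−1} = 6 (mod 13).
  i = 2 (α = 7): (7−2)(7−11)(7−6)(7−3) = 5·(−4)·1·4 = −80 ≡ 11, so v_2 = 11^{−1} = 6 (mod 13).
  i = 3 (α = 11): (11−2)(11−7)(11−6)(11−3) = 9·4·5·8 = 1440 ≡ 10, so v_3 = 10^{−1} = 4 (mod 13).
  i = 4 (α = 6): (6−2)(6−7)(6−11)(6−3) = 4·(−1)·(−5)·3 = 60 ≡ 8, so v_4 = 8^{−1} = 5 (mod 13).
  i = 5 (α = 3): (3−2)(3−7)(3−11)(3−6) = 1·(−4)·(−8)·(−3) = −96 ≡ 8, so v_5 = 8^{−1} = 5 (mod 13).
  v = [6, 6, 4, 5, 5].
Step 2: syndromes of r = [10, 11, 10, 8, 12] (all sums mod 13).
  S_0 = Σ v_i r_i = 6·10 + 6·11 + 4·10 + 5·8 + 5·12 = 266 ≡ 6.
  S_1 = Σ v_i α_i r_i = 6·2·10 + 6·7·11 + 4·11·10 + 5·6·8 + 5·3·12 = 1442 ≡ 12.
  α_i^2 mod 13 = [4, 10, 4, 10, 9].
  S_2 = Σ v_i α_i^2 r_i = 6·4·10 + 6·10·11 + 4·4·10 + 5·10·8 + 5·9·12 = 2000 ≡ 11.
  S = (6, 12, 11) ≠ 0, so r is not a codeword (an error is present).
Step 3: locate the error. For a single error e at position i, S_ℓ = v_i·e·α_i^ℓ, so α_err = S_1/S_0.
  S_0^{−1} = 6^{−1} = 11 (mod 13), so α_err = 12·11 = 132 ≡ 2 = α_1. Error position i = 1.
  Consistency check: S_2/S_1 = 11·12 = 132 ≡ 2 = α_err ✓ (single-error assumption holds).
Step 4: error magnitude e = S_0/v_1 = S_0·∏_{j≠1}(α_1 − α_j) = 6·11 = 66 ≡ 1 (mod 13).
Step 5: correct position 1: c_1 = r_1 − e = 10 − 1 ≡ 9 (mod 13). Hence c = [9, 11, 10, 8, 12].
  Check: interpolating c through the α_i gives m(x) = 3 + 3·x (degree < 2) with m(α_i) = c_i for every i, so c is indeed a codeword.


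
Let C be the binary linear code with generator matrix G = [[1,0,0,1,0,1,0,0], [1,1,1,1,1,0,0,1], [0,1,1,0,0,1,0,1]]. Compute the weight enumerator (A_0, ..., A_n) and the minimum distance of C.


Weight distribution: A_0 = 1, A_1 = 1, A_3 = 1, A_4 = 2, A_5 = 2, A_6 = 1. Minimum distance d = 1.

Enumerate all 2^3 = 8 messages m ∈ F_2^3.
For each, compute codeword c = mG in F_2^8, then tally its weight.
  m = 000 → c = 00000000, weight = 0.
  m = 100 → c = 10010100, weight = 3.
  m = 010 → c = 11111001, weight = 6.
  m = 110 → c = 01101101, weight = 5.
  m = 001 → c = 01100101, weight = 4.
  m = 101 → c = 11110001, weight = 5.
  m = 011 → c = 10011100, weight = 4.
  m = 111 → c = 00001000, weight = 1.
Tally weights:
  weight 0: 1 codewords.
  weight 1: 1 codewords.
  weight 3: 1 codewords.
  weight 4: 2 codewords.
  weight 5: 2 codewords.
  weight 6: 1 codewords.
Minimum distance d = smallest w > 0 with A_w > 0 = 1.
Sanity: Σ A_w = 8 = 2^3 = 8 ✓.


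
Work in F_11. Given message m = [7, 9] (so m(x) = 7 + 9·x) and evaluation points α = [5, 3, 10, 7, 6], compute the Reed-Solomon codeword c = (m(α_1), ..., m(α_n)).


c = [8, 1, 9, 4, 6]

Message polynomial: m(x) = 7 + 9·x (mod 11).
For each evaluation point α_i, compute m(α_i) mod 11:
  α_1 = 5: Horner steps 9 → 8, so m(5) = 8.
  α_2 = 3: Horner steps 9 → 1, so m(3) = 1.
  α_3 = 10: Horner steps 9 → 9, so m(10) = 9.
  α_4 = 7: Horner steps 9 → 4, so m(7) = 4.
  α_5 = 6: Horner steps 9 → 6, so m(6) = 6.
Codeword c = [8, 1, 9, 4, 6] ∈ F_11^5.


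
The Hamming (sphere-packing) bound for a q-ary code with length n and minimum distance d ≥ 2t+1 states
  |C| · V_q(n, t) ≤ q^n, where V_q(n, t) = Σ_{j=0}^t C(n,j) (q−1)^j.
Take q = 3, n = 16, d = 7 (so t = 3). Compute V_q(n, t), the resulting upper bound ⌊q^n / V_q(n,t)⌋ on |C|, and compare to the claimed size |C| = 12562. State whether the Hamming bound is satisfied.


V_q(n, t) = 4993, q^n = 43046721, Hamming bound = 8621, |C| = 12562 > bound (violated).

Step 1: Compute V_q(n, t) = Σ_{j=0}^3 C(n, j) (q−1)^j.
  j = 0: C(16,0)·(2)^0 = 1·1 = 1.
  j = 1: C(16,1)·(2)^1 = 16·2 = 32.
  j = 2: C(16,2)·(2)^2 = 120·4 = 480.
  j = 3: C(16,3)·(2)^3 = 560·8 = 4480.
  V_q(n, t) = 1 + 32 + 480 + 4480 = 4993.
Step 2: q^n = 3^16 = 43046721.
Step 3: Hamming bound ⌊q^n / V_q(n,t)⌋ = ⌊43046721/4993⌋ = 8621.
Step 4: Compare |C| = 12562 to 8621: violated.
The claimed |C| lies above the Hamming bound, so no 3-ary code of length 16 with d ≥ 7 can have 12562 codewords.


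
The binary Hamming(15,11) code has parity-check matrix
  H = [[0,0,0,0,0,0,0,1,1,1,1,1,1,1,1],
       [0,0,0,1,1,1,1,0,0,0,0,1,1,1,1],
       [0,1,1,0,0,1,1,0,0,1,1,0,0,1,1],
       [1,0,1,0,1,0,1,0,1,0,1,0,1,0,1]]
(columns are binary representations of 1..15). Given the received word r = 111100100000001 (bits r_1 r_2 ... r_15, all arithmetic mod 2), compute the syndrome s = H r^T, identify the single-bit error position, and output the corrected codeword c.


s = (1, 1, 0, 0)^T, error position = 12, corrected codeword c = 111100100001001

Compute s = H r^T mod 2 one row at a time:
  s_1 = 0 + 0 + 0 + 0 + 0 + 0 + 0 + 1 = 1 ≡ 1 (mod 2).
  s_2 = 1 + 0 + 0 + 1 + 0 + 0 + 0 + 1 = 3 ≡ 1 (mod 2).
  s_3 = 1 + 1 + 0 + 1 + 0 + 0 + 0 + 1 = 4 ≡ 0 (mod 2).
  s_4 = 1 + 1 + 0 + 1 + 0 + 0 + 0 + 1 = 4 ≡ 0 (mod 2).
s = (1, 1, 0, 0)^T — this equals column 12 of H (binary 1100), so error is at position 12.
Correct: flip bit 12 of r = 111100100000001 to get c = 111100100001001.


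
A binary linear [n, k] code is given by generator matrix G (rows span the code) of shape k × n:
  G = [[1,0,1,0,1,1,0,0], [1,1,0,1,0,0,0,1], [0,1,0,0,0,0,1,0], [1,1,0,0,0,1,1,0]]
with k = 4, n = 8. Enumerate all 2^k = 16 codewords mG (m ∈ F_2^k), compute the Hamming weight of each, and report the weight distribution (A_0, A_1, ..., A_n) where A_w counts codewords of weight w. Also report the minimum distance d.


Weight distribution: A_0 = 1, A_2 = 3, A_4 = 7, A_6 = 5. Minimum distance d = 2.

Enumerate all 2^4 = 16 messages m ∈ F_2^4.
For each, compute codeword c = mG in F_2^8, then tally its weight.
  m = 0000 → c = 00000000, weight = 0.
  m = 1000 → c = 10101100, weight = 4.
  m = 0100 → c = 11010001, weight = 4.
  m = 1100 → c = 01111101, weight = 6.
  m = 0010 → c = 01000010, weight = 2.
  m = 1010 → c = 11101110, weight = 6.
  m = 0110 → c = 10010011, weight = 4.
  m = 1110 → c = 00111111, weight = 6.
  m = 0001 → c = 11000110, weight = 4.
  m = 1001 → c = 01101010, weight = 4.
  m = 0101 → c = 00010111, weight = 4.
  m = 1101 → c = 10111011, weight = 6.
  m = 0011 → c = 10000100, weight = 2.
  m = 1011 → c = 00101000, weight = 2.
  m = 0111 → c = 01010101, weight = 4.
  m = 1111 → c = 11111001, weight = 6.
Tally weights:
  weight 0: 1 codewords.
  weight 2: 3 codewords.
  weight 4: 7 codewords.
  weight 6: 5 codewords.
Minimum distance d = smallest w > 0 with A_w > 0 = 2.
Sanity: Σ A_w = 16 = 2^4 = 16 ✓.


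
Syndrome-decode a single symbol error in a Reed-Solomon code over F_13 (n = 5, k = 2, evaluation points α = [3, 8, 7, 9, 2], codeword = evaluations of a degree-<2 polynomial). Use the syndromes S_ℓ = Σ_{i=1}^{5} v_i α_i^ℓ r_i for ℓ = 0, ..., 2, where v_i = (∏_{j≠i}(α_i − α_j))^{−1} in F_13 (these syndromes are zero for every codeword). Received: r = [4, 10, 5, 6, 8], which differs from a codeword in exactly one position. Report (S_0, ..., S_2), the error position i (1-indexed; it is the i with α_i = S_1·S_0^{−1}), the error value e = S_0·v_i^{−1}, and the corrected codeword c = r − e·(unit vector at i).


S = (4, 2, 1), error at position 3, error magnitude e = 4, c = [4, 10, 1, 6, 8].

Step 1: column multipliers v_i = (∏_{j≠i}(α_i − α_j))^{−1} mod 13.
  i = 1 (α = 3): (3−8)(3−7)(3−9)(3−2) = (−5)·(−4)·(−6)·1 = −120 ≡ 10, so v_1 = 10^{−1} = 4 (mod 13).
  i = 2 (α = 8): (8−3)(8−7)(8−9)(8−2) = 5·1·(−1)·6 = −30 ≡ 9, so v_2 = 9^{−1} = 3 (mod 13).
  i = 3 (α = 7): (7−3)(7−8)(7−9)(7−2) = 4·(−1)·(−2)·5 = 40 ≡ 1, so v_3 = 1^{−1} = 1 (mod 13).
  i = 4 (α = 9): (9−3)(9−8)(9−7)(9−2) = 6·1·2·7 = 84 ≡ 6, so v_4 = 6^{−1} = 11 (mod 13).
  i = 5 (α = 2): (2−3)(2−8)(2−7)(2−9) = (−1)·(−6)·(−5)·(−7) = 210 ≡ 2, so v_5 = 2^{−1} = 7 (mod 13).
  v = [4, 3, 1, 11, 7].
Step 2: syndromes of r = [4, 10, 5, 6, 8] (all sums mod 13).
  S_0 = Σ v_i r_i = 4·4 + 3·10 + 1·5 + 11·6 + 7·8 = 173 ≡ 4.
  S_1 = Σ v_i α_i r_i = 4·3·4 + 3·8·10 + 1·7·5 + 11·9·6 + 7·2·8 = 1029 ≡ 2.
  α_i^2 mod 13 = [9, 12, 10, 3, 4].
  S_2 = Σ v_i α_i^2 r_i = 4·9·4 + 3·12·10 + 1·10·5 + 11·3·6 + 7·4·8 = 976 ≡ 1.
  S = (4, 2, 1) ≠ 0, so r is not a codeword (an error is present).
Step 3: locate the error. For a single error e at position i, S_ℓ = v_i·e·α_i^ℓ, so α_err = S_1/S_0.
  S_0^{−1} = 4^{−1} = 10 (mod 13), so α_err = 2·10 = 20 ≡ 7 = α_3. Error position i = 3.
  Consistency check: S_2/S_1 = 1·7 = 7 ≡ 7 = α_err ✓ (single-error assumption holds).
Step 4: error magnitude e = S_0/v_3 = S_0·∏_{j≠3}(α_3 − α_j) = 4·1 = 4 ≡ 4 (mod 13).
Step 5: correct position 3: c_3 = r_3 − e = 5 − 4 ≡ 1 (mod 13). Hence c = [4, 10, 1, 6, 8].
  Check: interpolating c through the α_i gives m(x) = 3 + 9·x (degree < 2) with m(α_i) = c_i for every i, so c is indeed a codeword.


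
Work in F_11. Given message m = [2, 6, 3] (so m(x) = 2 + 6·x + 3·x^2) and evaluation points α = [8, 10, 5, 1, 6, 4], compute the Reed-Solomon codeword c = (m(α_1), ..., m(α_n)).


c = [0, 10, 8, 0, 3, 8]

Message polynomial: m(x) = 2 + 6·x + 3·x^2 (mod 11).
For each evaluation point α_i, compute m(α_i) mod 11:
  α_1 = 8: Horner steps 3 → 8 → 0, so m(8) = 0.
  α_2 = 10: Horner steps 3 → 3 → 10, so m(10) = 10.
  α_3 = 5: Horner steps 3 → 10 → 8, so m(5) = 8.
  α_4 = 1: Horner steps 3 → 9 → 0, so m(1) = 0.
  α_5 = 6: Horner steps 3 → 2 → 3, so m(6) = 3.
  α_6 = 4: Horner steps 3 → 7 → 8, so m(4) = 8.
Codeword c = [0, 10, 8, 0, 3, 8] ∈ F_11^6.


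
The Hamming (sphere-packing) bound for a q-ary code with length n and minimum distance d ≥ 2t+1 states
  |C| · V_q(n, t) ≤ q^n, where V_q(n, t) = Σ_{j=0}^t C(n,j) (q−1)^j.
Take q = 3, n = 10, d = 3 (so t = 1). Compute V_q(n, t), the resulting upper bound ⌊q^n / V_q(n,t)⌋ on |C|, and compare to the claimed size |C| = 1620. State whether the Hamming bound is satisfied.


V_q(n, t) = 21, q^n = 59049, Hamming bound = 2811, |C| = 1620 ≤ bound (satisfied).

Step 1: Compute V_q(n, t) = Σ_{j=0}^1 C(n, j) (q−1)^j.
  j = 0: C(10,0)·(2)^0 = 1·1 = 1.
  j = 1: C(10,1)·(2)^1 = 10·2 = 20.
  V_q(n, t) = 1 + 20 = 21.
Step 2: q^n = 3^10 = 59049.
Step 3: Hamming bound ⌊q^n / V_q(n,t)⌋ = ⌊59049/21⌋ = 2811.
Step 4: Compare |C| = 1620 to 2811: satisfied.
The claimed |C| lies below the Hamming bound.


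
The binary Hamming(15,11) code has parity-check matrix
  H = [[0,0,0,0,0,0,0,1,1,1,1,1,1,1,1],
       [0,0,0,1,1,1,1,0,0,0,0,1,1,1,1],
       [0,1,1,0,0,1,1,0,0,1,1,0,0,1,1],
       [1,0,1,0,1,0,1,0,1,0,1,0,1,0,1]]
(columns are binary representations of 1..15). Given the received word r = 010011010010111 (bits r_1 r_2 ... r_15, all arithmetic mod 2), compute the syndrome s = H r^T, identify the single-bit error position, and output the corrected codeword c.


s = (1, 1, 1, 0)^T, error position = 14, corrected codeword c = 010011010010101

Compute s = H r^T mod 2 one row at a time:
  s_1 = 1 + 0 + 0 + 1 + 0 + 1 + 1 + 1 = 5 ≡ 1 (mod 2).
  s_2 = 0 + 1 + 1 + 0 + 0 + 1 + 1 + 1 = 5 ≡ 1 (mod 2).
  s_3 = 1 + 0 + 1 + 0 + 0 + 1 + 1 + 1 = 5 ≡ 1 (mod 2).
  s_4 = 0 + 0 + 1 + 0 + 0 + 1 + 1 + 1 = 4 ≡ 0 (mod 2).
s = (1, 1, 1, 0)^T — this equals column 14 of H (binary 1110), so error is at position 14.
Correct: flip bit 14 of r = 010011010010111 to get c = 010011010010101.


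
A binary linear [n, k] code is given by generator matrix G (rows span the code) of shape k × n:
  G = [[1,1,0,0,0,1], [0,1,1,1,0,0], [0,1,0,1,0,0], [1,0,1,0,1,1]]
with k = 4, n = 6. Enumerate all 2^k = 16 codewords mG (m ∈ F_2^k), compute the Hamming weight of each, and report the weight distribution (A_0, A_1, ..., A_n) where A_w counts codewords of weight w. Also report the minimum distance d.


Weight distribution: A_0 = 1, A_1 = 1, A_2 = 3, A_3 = 6, A_4 = 3, A_5 = 1, A_6 = 1. Minimum distance d = 1.

Enumerate all 2^4 = 16 messages m ∈ F_2^4.
For each, compute codeword c = mG in F_2^6, then tally its weight.
  m = 0000 → c = 000000, weight = 0.
  m = 1000 → c = 110001, weight = 3.
  m = 0100 → c = 011100, weight = 3.
  m = 1100 → c = 101101, weight = 4.
  m = 0010 → c = 010100, weight = 2.
  m = 1010 → c = 100101, weight = 3.
  m = 0110 → c = 001000, weight = 1.
  m = 1110 → c = 111001, weight = 4.
  m = 0001 → c = 101011, weight = 4.
  m = 1001 → c = 011010, weight = 3.
  m = 0101 → c = 110111, weight = 5.
  m = 1101 → c = 000110, weight = 2.
  m = 0011 → c = 111111, weight = 6.
  m = 1011 → c = 001110, weight = 3.
  m = 0111 → c = 100011, weight = 3.
  m = 1111 → c = 010010, weight = 2.
Tally weights:
  weight 0: 1 codewords.
  weight 1: 1 codewords.
  weight 2: 3 codewords.
  weight 3: 6 codewords.
  weight 4: 3 codewords.
  weight 5: 1 codewords.
  weight 6: 1 codewords.
Minimum distance d = smallest w > 0 with A_w > 0 = 1.
Sanity: Σ A_w = 16 = 2^4 = 16 ✓.


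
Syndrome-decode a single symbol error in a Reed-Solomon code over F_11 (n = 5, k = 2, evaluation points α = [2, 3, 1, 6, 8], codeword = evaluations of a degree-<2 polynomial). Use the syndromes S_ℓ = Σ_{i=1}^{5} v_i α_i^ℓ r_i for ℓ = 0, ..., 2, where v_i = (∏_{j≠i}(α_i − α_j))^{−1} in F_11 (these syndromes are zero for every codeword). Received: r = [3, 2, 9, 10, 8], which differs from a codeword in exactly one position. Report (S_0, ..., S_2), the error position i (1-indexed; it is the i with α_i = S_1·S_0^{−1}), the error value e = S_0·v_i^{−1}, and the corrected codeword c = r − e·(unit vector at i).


S = (4, 4, 4), error at position 3, error magnitude e = 5, c = [3, 2, 4, 10, 8].

Step 1: column multipliers v_i = (∏_{j≠i}(α_i − α_j))^{−1} mod 11.
  i = 1 (α = 2): (2−3)(2−1)(2−6)(2−8) = (−1)·1·(−4)·(−6) = −24 ≡ 9, so v_1 = 9^{−1} = 5 (mod 11).
  i = 2 (α = 3): (3−2)(3−1)(3−6)(3−8) = 1·2·(−3)·(−5) = 30 ≡ 8, so v_2 = 8^{−1} = 7 (mod 11).
  i = 3 (α = 1): (1−2)(1−3)(1−6)(1−8) = (−1)·(−2)·(−5)·(−7) = 70 ≡ 4, so v_3 = 4^{−1} = 3 (mod 11).
  i = 4 (α = 6): (6−2)(6−3)(6−1)(6−8) = 4·3·5·(−2) = −120 ≡ 1, so v_4 = 1^{−1} = 1 (mod 11).
  i = 5 (α = 8): (8−2)(8−3)(8−1)(8−6) = 6·5·7·2 = 420 ≡ 2, so v_5 = 2^{−1} = 6 (mod 11).
  v = [5, 7, 3, 1, 6].
Step 2: syndromes of r = [3, 2, 9, 10, 8] (all sums mod 11).
  S_0 = Σ v_i r_i = 5·3 + 7·2 + 3·9 + 1·10 + 6·8 = 114 ≡ 4.
  S_1 = Σ v_i α_i r_i = 5·2·3 + 7·3·2 + 3·1·9 + 1·6·10 + 6·8·8 = 543 ≡ 4.
  α_i^2 mod 11 = [4, 9, 1, 3, 9].
  S_2 = Σ v_i α_i^2 r_i = 5·4·3 + 7·9·2 + 3·1·9 + 1·3·10 + 6·9·8 = 675 ≡ 4.
  S = (4, 4, 4) ≠ 0, so r is not a codeword (an error is present).
Step 3: locate the error. For a single error e at position i, S_ℓ = v_i·e·α_i^ℓ, so α_err = S_1/S_0.
  S_0^{−1} = 4^{−1} = 3 (mod 11), so α_err = 4·3 = 12 ≡ 1 = α_3. Error position i = 3.
  Consistency check: S_2/S_1 = 4·3 = 12 ≡ 1 = α_err ✓ (single-error assumption holds).
Step 4: error magnitude e = S_0/v_3 = S_0·∏_{j≠3}(α_3 − α_j) = 4·4 = 16 ≡ 5 (mod 11).
Step 5: correct position 3: c_3 = r_3 − e = 9 − 5 ≡ 4 (mod 11). Hence c = [3, 2, 4, 10, 8].
  Check: interpolating c through the α_i gives m(x) = 5 + 10·x (degree < 2) with m(α_i) = c_i for every i, so c is indeed a codeword.


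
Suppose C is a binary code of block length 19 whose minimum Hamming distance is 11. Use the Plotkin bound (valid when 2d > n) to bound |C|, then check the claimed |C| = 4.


Plotkin bound M ≤ 6; given |C| = 4 ≤ bound (satisfied).

Check applicability: 2d = 22, n = 19.
2d − n = 3 > 0, so Plotkin applies.
Compute d/(2d−n) = 11/3 ≈ 3.6667.
⌊d/(2d−n)⌋ = 3.
Plotkin bound: M ≤ 2·3 = 6.
Given |C| = 4, check: satisfied.
This |C| is below the Plotkin bound.


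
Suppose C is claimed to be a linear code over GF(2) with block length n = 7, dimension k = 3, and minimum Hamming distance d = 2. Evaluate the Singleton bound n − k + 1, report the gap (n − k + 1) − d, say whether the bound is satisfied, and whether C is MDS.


Singleton RHS = n − k + 1 = 5, slack = 3, bound satisfied, not MDS.

Singleton bound: d ≤ n − k + 1.
Here n = 7, k = 3, so n − k + 1 = 5.
Given d = 2, check d ≤ 5: YES.
Slack = (n − k + 1) − d = 3.
The code is NOT MDS (slack = 3 > 0).
Description: the claimed parameters are [7, 3, 2]_2; such a code would be non-MDS.


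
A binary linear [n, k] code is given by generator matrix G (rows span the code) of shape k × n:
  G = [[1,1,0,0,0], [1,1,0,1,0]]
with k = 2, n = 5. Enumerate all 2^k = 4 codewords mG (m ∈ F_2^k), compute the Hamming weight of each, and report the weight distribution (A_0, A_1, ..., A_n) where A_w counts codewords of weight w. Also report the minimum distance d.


Weight distribution: A_0 = 1, A_1 = 1, A_2 = 1, A_3 = 1. Minimum distance d = 1.

Enumerate all 2^2 = 4 messages m ∈ F_2^2.
For each, compute codeword c = mG in F_2^5, then tally its weight.
  m = 00 → c = 00000, weight = 0.
  m = 10 → c = 11000, weight = 2.
  m = 01 → c = 11010, weight = 3.
  m = 11 → c = 00010, weight = 1.
Tally weights:
  weight 0: 1 codewords.
  weight 1: 1 codewords.
  weight 2: 1 codewords.
  weight 3: 1 codewords.
Minimum distance d = smallest w > 0 with A_w > 0 = 1.
Sanity: Σ A_w = 4 = 2^2 = 4 ✓.


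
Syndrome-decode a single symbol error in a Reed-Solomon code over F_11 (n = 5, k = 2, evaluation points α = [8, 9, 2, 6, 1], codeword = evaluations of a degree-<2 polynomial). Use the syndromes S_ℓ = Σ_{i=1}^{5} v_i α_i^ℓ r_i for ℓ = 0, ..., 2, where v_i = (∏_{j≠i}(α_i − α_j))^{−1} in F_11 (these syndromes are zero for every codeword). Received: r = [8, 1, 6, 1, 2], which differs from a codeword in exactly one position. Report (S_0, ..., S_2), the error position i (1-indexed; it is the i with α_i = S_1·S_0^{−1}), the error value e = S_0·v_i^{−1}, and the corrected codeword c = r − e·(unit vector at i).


S = (10, 5, 8), error at position 4, error magnitude e = 1, c = [8, 1, 6, 0, 2].

Step 1: column multipliers v_i = (∏_{j≠i}(α_i − α_j))^{−1} mod 11.
  i = 1 (α = 8): (8−9)(8−2)(8−6)(8−1) = (−1)·6·2·7 = −84 ≡ 4, so v_1 = 4^{−1} = 3 (mod 11).
  i = 2 (α = 9): (9−8)(9−2)(9−6)(9−1) = 1·7·3·8 = 168 ≡ 3, so v_2 = 3^{−1} = 4 (mod 11).
  i = 3 (α = 2): (2−8)(2−9)(2−6)(2−1) = (−6)·(−7)·(−4)·1 = −168 ≡ 8, so v_3 = 8^{−1} = 7 (mod 11).
  i = 4 (α = 6): (6−8)(6−9)(6−2)(6−1) = (−2)·(−3)·4·5 = 120 ≡ 10, so v_4 = 10^{−1} = 10 (mod 11).
  i = 5 (α = 1): (1−8)(1−9)(1−2)(1−6) = (−7)·(−8)·(−1)·(−5) = 280 ≡ 5, so v_5 = 5^{−1} = 9 (mod 11).
  v = [3, 4, 7, 10, 9].
Step 2: syndromes of r = [8, 1, 6, 1, 2] (all sums mod 11).
  S_0 = Σ v_i r_i = 3·8 + 4·1 + 7·6 + 10·1 + 9·2 = 98 ≡ 10.
  S_1 = Σ v_i α_i r_i = 3·8·8 + 4·9·1 + 7·2·6 + 10·6·1 + 9·1·2 = 390 ≡ 5.
  α_i^2 mod 11 = [9, 4, 4, 3, 1].
  S_2 = Σ v_i α_i^2 r_i = 3·9·8 + 4·4·1 + 7·4·6 + 10·3·1 + 9·1·2 = 448 ≡ 8.
  S = (10, 5, 8) ≠ 0, so r is not a codeword (an error is present).
Step 3: locate the error. For a single error e at position i, S_ℓ = v_i·e·α_i^ℓ, so α_err = S_1/S_0.
  S_0^{−1} = 10^{−1} = 10 (mod 11), so α_err = 5·10 = 50 ≡ 6 = α_4. Error position i = 4.
  Consistency check: S_2/S_1 = 8·9 = 72 ≡ 6 = α_err ✓ (single-error assumption holds).
Step 4: error magnitude e = S_0/v_4 = S_0·∏_{j≠4}(α_4 − α_j) = 10·10 = 100 ≡ 1 (mod 11).
Step 5: correct position 4: c_4 = r_4 − e = 1 − 1 ≡ 0 (mod 11). Hence c = [8, 1, 6, 0, 2].
  Check: interpolating c through the α_i gives m(x) = 9 + 4·x (degree < 2) with m(α_i) = c_i for every i, so c is indeed a codeword.


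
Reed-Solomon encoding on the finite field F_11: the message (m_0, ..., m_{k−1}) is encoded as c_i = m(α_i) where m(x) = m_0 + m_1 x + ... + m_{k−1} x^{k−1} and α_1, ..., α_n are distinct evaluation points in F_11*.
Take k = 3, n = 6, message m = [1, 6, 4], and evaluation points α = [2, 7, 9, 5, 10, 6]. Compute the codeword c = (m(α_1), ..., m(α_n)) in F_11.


c = [7, 8, 5, 10, 10, 5]

Message polynomial: m(x) = 1 + 6·x + 4·x^2 (mod 11).
For each evaluation point α_i, compute m(α_i) mod 11:
  α_1 = 2: Horner steps 4 → 3 → 7, so m(2) = 7.
  α_2 = 7: Horner steps 4 → 1 → 8, so m(7) = 8.
  α_3 = 9: Horner steps 4 → 9 → 5, so m(9) = 5.
  α_4 = 5: Horner steps 4 → 4 → 10, so m(5) = 10.
  α_5 = 10: Horner steps 4 → 2 → 10, so m(10) = 10.
  α_6 = 6: Horner steps 4 → 8 → 5, so m(6) = 5.
Codeword c = [7, 8, 5, 10, 10, 5] ∈ F_11^6.


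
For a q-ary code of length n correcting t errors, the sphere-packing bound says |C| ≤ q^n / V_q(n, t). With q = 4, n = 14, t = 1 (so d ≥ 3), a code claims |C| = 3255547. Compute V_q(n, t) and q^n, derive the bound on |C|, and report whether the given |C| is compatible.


V_q(n, t) = 43, q^n = 268435456, Hamming bound = 6242685, |C| = 3255547 ≤ bound (satisfied).

Step 1: Compute V_q(n, t) = Σ_{j=0}^1 C(n, j) (q−1)^j.
  j = 0: C(14,0)·(3)^0 = 1·1 = 1.
  j = 1: C(14,1)·(3)^1 = 14·3 = 42.
  V_q(n, t) = 1 + 42 = 43.
Step 2: q^n = 4^14 = 268435456.
Step 3: Hamming bound ⌊q^n / V_q(n,t)⌋ = ⌊268435456/43⌋ = 6242685.
Step 4: Compare |C| = 3255547 to 6242685: satisfied.
The claimed |C| lies below the Hamming bound.


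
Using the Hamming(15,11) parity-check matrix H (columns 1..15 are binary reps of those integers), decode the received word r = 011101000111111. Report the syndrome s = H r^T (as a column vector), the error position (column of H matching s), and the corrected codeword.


s = (0, 0, 1, 0)^T, error position = 2, corrected codeword c = 001101000111111

Compute s = H r^T mod 2 one row at a time:
  s_1 = 0 + 0 + 1 + 1 + 1 + 1 + 1 + 1 = 6 ≡ 0 (mod 2).
  s_2 = 1 + 0 + 1 + 0 + 1 + 1 + 1 + 1 = 6 ≡ 0 (mod 2).
  s_3 = 1 + 1 + 1 + 0 + 1 + 1 + 1 + 1 = 7 ≡ 1 (mod 2).
  s_4 = 0 + 1 + 0 + 0 + 0 + 1 + 1 + 1 = 4 ≡ 0 (mod 2).
s = (0, 0, 1, 0)^T — this equals column 2 of H (binary 0010), so error is at position 2.
Correct: flip bit 2 of r = 011101000111111 to get c = 001101000111111.


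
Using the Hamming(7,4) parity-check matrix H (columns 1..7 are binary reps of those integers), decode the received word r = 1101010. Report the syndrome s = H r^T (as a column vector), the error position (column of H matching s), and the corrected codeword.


s = (0, 0, 1)^T, error position = 1, corrected codeword c = 0101010

Compute s = H r^T mod 2 one row at a time:
  s_1 = 1 + 0 + 1 + 0 = 2 ≡ 0 (mod 2).
  s_2 = 1 + 0 + 1 + 0 = 2 ≡ 0 (mod 2).
  s_3 = 1 + 0 + 0 + 0 = 1 ≡ 1 (mod 2).
s = (0, 0, 1)^T — this equals column 1 of H (binary 001), so error is at position 1.
Correct: flip bit 1 of r = 1101010 to get c = 0101010.


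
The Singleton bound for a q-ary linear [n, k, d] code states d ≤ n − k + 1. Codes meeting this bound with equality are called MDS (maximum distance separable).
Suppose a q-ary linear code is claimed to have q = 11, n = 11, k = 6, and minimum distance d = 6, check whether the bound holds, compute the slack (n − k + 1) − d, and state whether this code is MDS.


Singleton RHS = n − k + 1 = 6, slack = 0, bound satisfied, MDS.

Singleton bound: d ≤ n − k + 1.
Here n = 11, k = 6, so n − k + 1 = 6.
Given d = 6, check d ≤ 6: YES.
Slack = (n − k + 1) − d = 0.
The code is MDS (slack = 0).
Description: the claimed parameters are [11, 6, 6]_11; such a code would be MDS (meets Singleton bound).


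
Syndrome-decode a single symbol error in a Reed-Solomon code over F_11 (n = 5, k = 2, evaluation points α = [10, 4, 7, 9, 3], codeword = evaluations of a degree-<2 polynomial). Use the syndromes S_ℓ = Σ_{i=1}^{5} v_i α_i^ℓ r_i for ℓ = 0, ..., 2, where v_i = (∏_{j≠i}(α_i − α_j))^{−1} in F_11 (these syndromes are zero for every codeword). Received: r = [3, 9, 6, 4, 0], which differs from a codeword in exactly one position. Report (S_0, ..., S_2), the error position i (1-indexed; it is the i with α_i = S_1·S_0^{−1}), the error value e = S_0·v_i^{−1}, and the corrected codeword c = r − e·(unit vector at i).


S = (4, 1, 3), error at position 5, error magnitude e = 1, c = [3, 9, 6, 4, 10].

Step 1: column multipliers v_i = (∏_{j≠i}(α_i − α_j))^{−1} mod 11.
  i = 1 (α = 10): (10−4)(10−7)(10−9)(10−3) = 6·3·1·7 = 126 ≡ 5, so v_1 = 5^{−1} = 9 (mod 11).
  i = 2 (α = 4): (4−10)(4−7)(4−9)(4−3) = (−6)·(−3)·(−5)·1 = −90 ≡ 9, so v_2 = 9^{−1} = 5 (mod 11).
  i = 3 (α = 7): (7−10)(7−4)(7−9)(7−3) = (−3)·3·(−2)·4 = 72 ≡ 6, so v_3 = 6^{−1} = 2 (mod 11).
  i = 4 (α = 9): (9−10)(9−4)(9−7)(9−3) = (−1)·5·2·6 = −60 ≡ 6, so v_4 = 6^{−1} = 2 (mod 11).
  i = 5 (α = 3): (3−10)(3−4)(3−7)(3−9) = (−7)·(−1)·(−4)·(−6) = 168 ≡ 3, so v_5 = 3^{−1} = 4 (mod 11).
  v = [9, 5, 2, 2, 4].
Step 2: syndromes of r = [3, 9, 6, 4, 0] (all sums mod 11).
  S_0 = Σ v_i r_i = 9·3 + 5·9 + 2·6 + 2·4 + 4·0 = 92 ≡ 4.
  S_1 = Σ v_i α_i r_i = 9·10·3 + 5·4·9 + 2·7·6 + 2·9·4 + 4·3·0 = 606 ≡ 1.
  α_i^2 mod 11 = [1, 5, 5, 4, 9].
  S_2 = Σ v_i α_i^2 r_i = 9·1·3 + 5·5·9 + 2·5·6 + 2·4·4 + 4·9·0 = 344 ≡ 3.
  S = (4, 1, 3) ≠ 0, so r is not a codeword (an error is present).
Step 3: locate the error. For a single error e at position i, S_ℓ = v_i·e·α_i^ℓ, so α_err = S_1/S_0.
  S_0^{−1} = 4^{−1} = 3 (mod 11), so α_err = 1·3 = 3 ≡ 3 = α_5. Error position i = 5.
  Consistency check: S_2/S_1 = 3·1 = 3 ≡ 3 = α_err ✓ (single-error assumption holds).
Step 4: error magnitude e = S_0/v_5 = S_0·∏_{j≠5}(α_5 − α_j) = 4·3 = 12 ≡ 1 (mod 11).
Step 5: correct position 5: c_5 = r_5 − e = 0 − 1 ≡ 10 (mod 11). Hence c = [3, 9, 6, 4, 10].
  Check: interpolating c through the α_i gives m(x) = 2 + 10·x (degree < 2) with m(α_i) = c_i for every i, so c is indeed a codeword.


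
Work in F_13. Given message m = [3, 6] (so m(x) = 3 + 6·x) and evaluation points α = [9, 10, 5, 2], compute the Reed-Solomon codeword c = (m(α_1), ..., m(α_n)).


c = [5, 11, 7, 2]

Message polynomial: m(x) = 3 + 6·x (mod 13).
For each evaluation point α_i, compute m(α_i) mod 13:
  α_1 = 9: Horner steps 6 → 5, so m(9) = 5.
  α_2 = 10: Horner steps 6 → 11, so m(10) = 11.
  α_3 = 5: Horner steps 6 → 7, so m(5) = 7.
  α_4 = 2: Horner steps 6 → 2, so m(2) = 2.
Codeword c = [5, 11, 7, 2] ∈ F_13^4.


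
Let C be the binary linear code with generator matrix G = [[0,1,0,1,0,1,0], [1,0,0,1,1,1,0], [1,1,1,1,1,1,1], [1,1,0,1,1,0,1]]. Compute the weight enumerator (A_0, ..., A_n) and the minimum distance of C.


Weight distribution: A_0 = 1, A_2 = 2, A_3 = 5, A_4 = 5, A_5 = 2, A_7 = 1. Minimum distance d = 2.

Enumerate all 2^4 = 16 messages m ∈ F_2^4.
For each, compute codeword c = mG in F_2^7, then tally its weight.
  m = 0000 → c = 0000000, weight = 0.
  m = 1000 → c = 0101010, weight = 3.
  m = 0100 → c = 1001110, weight = 4.
  m = 1100 → c = 1100100, weight = 3.
  m = 0010 → c = 1111111, weight = 7.
  m = 1010 → c = 1010101, weight = 4.
  m = 0110 → c = 0110001, weight = 3.
  m = 1110 → c = 0011011, weight = 4.
  m = 0001 → c = 1101101, weight = 5.
  m = 1001 → c = 1000111, weight = 4.
  m = 0101 → c = 0100011, weight = 3.
  m = 1101 → c = 0001001, weight = 2.
  m = 0011 → c = 0010010, weight = 2.
  m = 1011 → c = 0111000, weight = 3.
  m = 0111 → c = 1011100, weight = 4.
  m = 1111 → c = 1110110, weight = 5.
Tally weights:
  weight 0: 1 codewords.
  weight 2: 2 codewords.
  weight 3: 5 codewords.
  weight 4: 5 codewords.
  weight 5: 2 codewords.
  weight 7: 1 codewords.
Minimum distance d = smallest w > 0 with A_w > 0 = 2.
Sanity: Σ A_w = 16 = 2^4 = 16 ✓.


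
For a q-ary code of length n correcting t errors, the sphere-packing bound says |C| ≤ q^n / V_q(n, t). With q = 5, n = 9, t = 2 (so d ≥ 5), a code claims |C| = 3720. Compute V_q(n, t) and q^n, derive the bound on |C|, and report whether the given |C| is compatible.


V_q(n, t) = 613, q^n = 1953125, Hamming bound = 3186, |C| = 3720 > bound (violated).

Step 1: Compute V_q(n, t) = Σ_{j=0}^2 C(n, j) (q−1)^j.
  j = 0: C(9,0)·(4)^0 = 1·1 = 1.
  j = 1: C(9,1)·(4)^1 = 9·4 = 36.
  j = 2: C(9,2)·(4)^2 = 36·16 = 576.
  V_q(n, t) = 1 + 36 + 576 = 613.
Step 2: q^n = 5^9 = 1953125.
Step 3: Hamming bound ⌊q^n / V_q(n,t)⌋ = ⌊1953125/613⌋ = 3186.
Step 4: Compare |C| = 3720 to 3186: violated.
The claimed |C| lies above the Hamming bound, so no 5-ary code of length 9 with d ≥ 5 can have 3720 codewords.


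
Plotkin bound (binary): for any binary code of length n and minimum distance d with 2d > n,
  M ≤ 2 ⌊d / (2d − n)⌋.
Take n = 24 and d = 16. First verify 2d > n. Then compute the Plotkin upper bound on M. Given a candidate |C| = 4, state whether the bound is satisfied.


Plotkin bound M ≤ 4; given |C| = 4 ≤ bound (satisfied).

Check applicability: 2d = 32, n = 24.
2d − n = 8 > 0, so Plotkin applies.
Compute d/(2d−n) = 16/8 ≈ 2.0000.
⌊d/(2d−n)⌋ = 2.
Plotkin bound: M ≤ 2·2 = 4.
Given |C| = 4, check: satisfied.
This |C| is at the Plotkin bound.


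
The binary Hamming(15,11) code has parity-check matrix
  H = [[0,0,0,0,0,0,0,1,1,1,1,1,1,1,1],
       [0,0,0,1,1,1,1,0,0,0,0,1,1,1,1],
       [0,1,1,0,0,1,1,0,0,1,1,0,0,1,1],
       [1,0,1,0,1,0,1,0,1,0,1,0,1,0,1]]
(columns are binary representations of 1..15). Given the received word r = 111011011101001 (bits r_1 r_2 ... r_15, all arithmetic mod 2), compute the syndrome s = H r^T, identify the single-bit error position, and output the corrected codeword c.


s = (1, 0, 1, 1)^T, error position = 11, corrected codeword c = 111011011111001

Compute s = H r^T mod 2 one row at a time:
  s_1 = 1 + 1 + 1 + 0 + 1 + 0 + 0 + 1 = 5 ≡ 1 (mod 2).
  s_2 = 0 + 1 + 1 + 0 + 1 + 0 + 0 + 1 = 4 ≡ 0 (mod 2).
  s_3 = 1 + 1 + 1 + 0 + 1 + 0 + 0 + 1 = 5 ≡ 1 (mod 2).
  s_4 = 1 + 1 + 1 + 0 + 1 + 0 + 0 + 1 = 5 ≡ 1 (mod 2).
s = (1, 0, 1, 1)^T — this equals column 11 of H (binary 1011), so error is at position 11.
Correct: flip bit 11 of r = 111011011101001 to get c = 111011011111001.


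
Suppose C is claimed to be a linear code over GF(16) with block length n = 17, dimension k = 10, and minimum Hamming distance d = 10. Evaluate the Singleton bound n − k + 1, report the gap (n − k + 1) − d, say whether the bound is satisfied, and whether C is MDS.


Singleton RHS = n − k + 1 = 8, slack = -2, bound violated (no such code; not MDS).

Singleton bound: d ≤ n − k + 1.
Here n = 17, k = 10, so n − k + 1 = 8.
Given d = 10, check d ≤ 8: NO.
Slack = (n − k + 1) − d = -2.
The slack is negative: d = 10 exceeds n − k + 1 = 8 by 2, so the Singleton bound is violated and no linear [17, 10, 10]_16 code can exist. In particular it is not MDS (MDS requires d = n − k + 1 exactly).
Description: the claimed parameters are [17, 10, 10]_16; such a code would be impossible (violates the Singleton bound).


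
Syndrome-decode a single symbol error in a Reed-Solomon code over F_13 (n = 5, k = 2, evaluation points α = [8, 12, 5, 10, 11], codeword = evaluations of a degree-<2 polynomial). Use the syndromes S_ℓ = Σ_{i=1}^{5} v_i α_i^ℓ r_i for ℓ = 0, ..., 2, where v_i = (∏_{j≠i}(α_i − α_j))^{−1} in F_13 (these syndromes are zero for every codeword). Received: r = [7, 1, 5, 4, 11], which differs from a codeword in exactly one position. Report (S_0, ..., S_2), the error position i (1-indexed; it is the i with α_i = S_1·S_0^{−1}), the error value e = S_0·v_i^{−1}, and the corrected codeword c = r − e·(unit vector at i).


S = (10, 6, 1), error at position 5, error magnitude e = 2, c = [7, 1, 5, 4, 9].

Step 1: column multipliers v_i = (∏_{j≠i}(α_i − α_j))^{−1} mod 13.
  i = 1 (α = 8): (8−12)(8−5)(8−10)(8−11) = (−4)·3·(−2)·(−3) = −72 ≡ 6, so v_1 = 6^{−1} = 11 (mod 13).
  i = 2 (α = 12): (12−8)(12−5)(12−10)(12−11) = 4·7·2·1 = 56 ≡ 4, so v_2 = 4^{−1} = 10 (mod 13).
  i = 3 (α = 5): (5−8)(5−12)(5−10)(5−11) = (−3)·(−7)·(−5)·(−6) = 630 ≡ 6, so v_3 = 6^{−1} = 11 (mod 13).
  i = 4 (α = 10): (10−8)(10−12)(10−5)(10−11) = 2·(−2)·5·(−1) = 20 ≡ 7, so v_4 = 7^{−1} = 2 (mod 13).
  i = 5 (α = 11): (11−8)(11−12)(11−5)(11−10) = 3·(−1)·6·1 = −18 ≡ 8, so v_5 = 8^{−1} = 5 (mod 13).
  v = [11, 10, 11, 2, 5].
Step 2: syndromes of r = [7, 1, 5, 4, 11] (all sums mod 13).
  S_0 = Σ v_i r_i = 11·7 + 10·1 + 11·5 + 2·4 + 5·11 = 205 ≡ 10.
  S_1 = Σ v_i α_i r_i = 11·8·7 + 10·12·1 + 11·5·5 + 2·10·4 + 5·11·11 = 1696 ≡ 6.
  α_i^2 mod 13 = [12, 1, 12, 9, 4].
  S_2 = Σ v_i α_i^2 r_i = 11·12·7 + 10·1·1 + 11·12·5 + 2·9·4 + 5·4·11 = 1886 ≡ 1.
  S = (10, 6, 1) ≠ 0, so r is not a codeword (an error is present).
Step 3: locate the error. For a single error e at position i, S_ℓ = v_i·e·α_i^ℓ, so α_err = S_1/S_0.
  S_0^{−1} = 10^{−1} = 4 (mod 13), so α_err = 6·4 = 24 ≡ 11 = α_5. Error position i = 5.
  Consistency check: S_2/S_1 = 1·11 = 11 ≡ 11 = α_err ✓ (single-error assumption holds).
Step 4: error magnitude e = S_0/v_5 = S_0·∏_{j≠5}(α_5 − α_j) = 10·8 = 80 ≡ 2 (mod 13).
Step 5: correct position 5: c_5 = r_5 − e = 11 − 2 ≡ 9 (mod 13). Hence c = [7, 1, 5, 4, 9].
  Check: interpolating c through the α_i gives m(x) = 6 + 5·x (degree < 2) with m(α_i) = c_i for every i, so c is indeed a codeword.


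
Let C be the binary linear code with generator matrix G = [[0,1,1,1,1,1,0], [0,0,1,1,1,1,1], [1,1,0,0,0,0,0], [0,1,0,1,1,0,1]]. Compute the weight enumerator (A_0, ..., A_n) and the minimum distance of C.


Weight distribution: A_0 = 1, A_2 = 4, A_3 = 3, A_4 = 3, A_5 = 4, A_7 = 1. Minimum distance d = 2.

Enumerate all 2^4 = 16 messages m ∈ F_2^4.
For each, compute codeword c = mG in F_2^7, then tally its weight.
  m = 0000 → c = 0000000, weight = 0.
  m = 1000 → c = 0111110, weight = 5.
  m = 0100 → c = 0011111, weight = 5.
  m = 1100 → c = 0100001, weight = 2.
  m = 0010 → c = 1100000, weight = 2.
  m = 1010 → c = 1011110, weight = 5.
  m = 0110 → c = 1111111, weight = 7.
  m = 1110 → c = 1000001, weight = 2.
  m = 0001 → c = 0101101, weight = 4.
  m = 1001 → c = 0010011, weight = 3.
  m = 0101 → c = 0110010, weight = 3.
  m = 1101 → c = 0001100, weight = 2.
  m = 0011 → c = 1001101, weight = 4.
  m = 1011 → c = 1110011, weight = 5.
  m = 0111 → c = 1010010, weight = 3.
  m = 1111 → c = 1101100, weight = 4.
Tally weights:
  weight 0: 1 codewords.
  weight 2: 4 codewords.
  weight 3: 3 codewords.
  weight 4: 3 codewords.
  weight 5: 4 codewords.
  weight 7: 1 codewords.
Minimum distance d = smallest w > 0 with A_w > 0 = 2.
Sanity: Σ A_w = 16 = 2^4 = 16 ✓.


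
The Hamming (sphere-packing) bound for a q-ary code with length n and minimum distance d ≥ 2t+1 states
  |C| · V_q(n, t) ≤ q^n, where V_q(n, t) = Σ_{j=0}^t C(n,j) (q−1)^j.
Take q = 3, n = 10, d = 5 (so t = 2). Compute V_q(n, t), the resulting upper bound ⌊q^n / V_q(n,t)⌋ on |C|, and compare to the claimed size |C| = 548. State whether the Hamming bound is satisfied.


V_q(n, t) = 201, q^n = 59049, Hamming bound = 293, |C| = 548 > bound (violated).

Step 1: Compute V_q(n, t) = Σ_{j=0}^2 C(n, j) (q−1)^j.
  j = 0: C(10,0)·(2)^0 = 1·1 = 1.
  j = 1: C(10,1)·(2)^1 = 10·2 = 20.
  j = 2: C(10,2)·(2)^2 = 45·4 = 180.
  V_q(n, t) = 1 + 20 + 180 = 201.
Step 2: q^n = 3^10 = 59049.
Step 3: Hamming bound ⌊q^n / V_q(n,t)⌋ = ⌊59049/201⌋ = 293.
Step 4: Compare |C| = 548 to 293: violated.
The claimed |C| lies above the Hamming bound, so no 3-ary code of length 10 with d ≥ 5 can have 548 codewords.


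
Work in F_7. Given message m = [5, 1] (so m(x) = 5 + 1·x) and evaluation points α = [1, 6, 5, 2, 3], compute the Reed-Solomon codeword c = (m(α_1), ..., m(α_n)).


c = [6, 4, 3, 0, 1]

Message polynomial: m(x) = 5 + 1·x (mod 7).
For each evaluation point α_i, compute m(α_i) mod 7:
  α_1 = 1: Horner steps 1 → 6, so m(1) = 6.
  α_2 = 6: Horner steps 1 → 4, so m(6) = 4.
  α_3 = 5: Horner steps 1 → 3, so m(5) = 3.
  α_4 = 2: Horner steps 1 → 0, so m(2) = 0.
  α_5 = 3: Horner steps 1 → 1, so m(3) = 1.
Codeword c = [6, 4, 3, 0, 1] ∈ F_7^5.


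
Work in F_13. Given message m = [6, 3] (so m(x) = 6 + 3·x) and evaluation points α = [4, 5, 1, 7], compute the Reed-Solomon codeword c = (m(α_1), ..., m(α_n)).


c = [5, 8, 9, 1]

Message polynomial: m(x) = 6 + 3·x (mod 13).
For each evaluation point α_i, compute m(α_i) mod 13:
  α_1 = 4: Horner steps 3 → 5, so m(4) = 5.
  α_2 = 5: Horner steps 3 → 8, so m(5) = 8.
  α_3 = 1: Horner steps 3 → 9, so m(1) = 9.
  α_4 = 7: Horner steps 3 → 1, so m(7) = 1.
Codeword c = [5, 8, 9, 1] ∈ F_13^4.


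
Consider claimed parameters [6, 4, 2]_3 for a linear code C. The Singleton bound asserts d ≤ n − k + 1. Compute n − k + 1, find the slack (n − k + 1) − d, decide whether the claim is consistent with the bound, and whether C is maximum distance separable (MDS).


Singleton RHS = n − k + 1 = 3, slack = 1, bound satisfied, not MDS.

Singleton bound: d ≤ n − k + 1.
Here n = 6, k = 4, so n − k + 1 = 3.
Given d = 2, check d ≤ 3: YES.
Slack = (n − k + 1) − d = 1.
The code is NOT MDS (slack = 1 > 0).
Description: the claimed parameters are [6, 4, 2]_3; such a code would be non-MDS.


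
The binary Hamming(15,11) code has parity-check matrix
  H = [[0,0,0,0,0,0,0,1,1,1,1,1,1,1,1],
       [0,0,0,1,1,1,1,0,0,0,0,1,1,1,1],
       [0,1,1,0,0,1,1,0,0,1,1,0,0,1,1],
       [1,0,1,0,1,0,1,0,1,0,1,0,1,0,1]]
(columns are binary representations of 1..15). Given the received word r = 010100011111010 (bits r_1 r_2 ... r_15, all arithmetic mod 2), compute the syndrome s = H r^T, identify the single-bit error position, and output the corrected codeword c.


s = (0, 1, 0, 0)^T, error position = 4, corrected codeword c = 010000011111010

Compute s = H r^T mod 2 one row at a time:
  s_1 = 1 + 1 + 1 + 1 + 1 + 0 + 1 + 0 = 6 ≡ 0 (mod 2).
  s_2 = 1 + 0 + 0 + 0 + 1 + 0 + 1 + 0 = 3 ≡ 1 (mod 2).
  s_3 = 1 + 0 + 0 + 0 + 1 + 1 + 1 + 0 = 4 ≡ 0 (mod 2).
  s_4 = 0 + 0 + 0 + 0 + 1 + 1 + 0 + 0 = 2 ≡ 0 (mod 2).
s = (0, 1, 0, 0)^T — this equals column 4 of H (binary 0100), so error is at position 4.
Correct: flip bit 4 of r = 010100011111010 to get c = 010000011111010.


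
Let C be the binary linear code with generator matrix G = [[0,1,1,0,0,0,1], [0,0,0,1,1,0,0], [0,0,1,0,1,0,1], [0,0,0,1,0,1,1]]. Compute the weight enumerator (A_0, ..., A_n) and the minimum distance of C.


Weight distribution: A_0 = 1, A_2 = 4, A_3 = 6, A_4 = 3, A_5 = 2. Minimum distance d = 2.

Enumerate all 2^4 = 16 messages m ∈ F_2^4.
For each, compute codeword c = mG in F_2^7, then tally its weight.
  m = 0000 → c = 0000000, weight = 0.
  m = 1000 → c = 0110001, weight = 3.
  m = 0100 → c = 0001100, weight = 2.
  m = 1100 → c = 0111101, weight = 5.
  m = 0010 → c = 0010101, weight = 3.
  m = 1010 → c = 0100100, weight = 2.
  m = 0110 → c = 0011001, weight = 3.
  m = 1110 → c = 0101000, weight = 2.
  m = 0001 → c = 0001011, weight = 3.
  m = 1001 → c = 0111010, weight = 4.
  m = 0101 → c = 0000111, weight = 3.
  m = 1101 → c = 0110110, weight = 4.
  m = 0011 → c = 0011110, weight = 4.
  m = 1011 → c = 0101111, weight = 5.
  m = 0111 → c = 0010010, weight = 2.
  m = 1111 → c = 0100011, weight = 3.
Tally weights:
  weight 0: 1 codewords.
  weight 2: 4 codewords.
  weight 3: 6 codewords.
  weight 4: 3 codewords.
  weight 5: 2 codewords.
Minimum distance d = smallest w > 0 with A_w > 0 = 2.
Sanity: Σ A_w = 16 = 2^4 = 16 ✓.
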